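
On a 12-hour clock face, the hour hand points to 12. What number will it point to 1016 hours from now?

Dividing 1016 by 12 gives quotient 84 and remainder 8.
12 + 8 → 8 on a 12-hour dial.

8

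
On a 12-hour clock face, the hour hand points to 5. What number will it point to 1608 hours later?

5

1608 = 134·12 + 0, so 1608 mod 12 = 0.
5 + 0 → 5 on a 12-hour dial.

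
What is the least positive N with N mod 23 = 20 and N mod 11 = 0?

x ≡ 0 (mod 11) gives x ∈ {0, 11, 22, 33, 44, 55, 66}.
The first of these with x mod 23 = 20 is 66.

66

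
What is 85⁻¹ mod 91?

15

85·15 = 1275 = 14·91 + 1, so 85⁻¹ ≡ 15 (mod 91).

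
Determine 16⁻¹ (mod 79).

79 = 4·16 + 15
16 = 1·15 + 1
15 = 15·1 + 0
Back-substituting gives 16·5 ≡ 1 (mod 79).

5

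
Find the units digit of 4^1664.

6

Powers of 4 mod 10 repeat with period 2: 4, 6.
1664 mod 2 = 0, so the last digit matches 4^2 = 6.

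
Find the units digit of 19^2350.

1

Last digits of 9^n: 9, 1 (period 2).
2350 leaves remainder 0 on division by 2, so 19^2350 ends in 1.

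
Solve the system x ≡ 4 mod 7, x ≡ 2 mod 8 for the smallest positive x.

x ≡ 4 (mod 7) gives x ∈ {4, 11, 18}.
The first of these with x mod 8 = 2 is 18.

18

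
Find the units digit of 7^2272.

1

Powers of 7 mod 10 repeat with period 4: 7, 9, 3, 1.
2272 leaves remainder 0 on division by 4, so 7^2272 ends in 1.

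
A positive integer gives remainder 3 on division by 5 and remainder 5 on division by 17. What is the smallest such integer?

73

Since 17·3 ≡ 1 (mod 5), take x = 5 + 17·((3−5)·3 mod 5) = 5 + 17·4 = 73.
Check: 73 mod 5 = 3, 73 mod 17 = 5.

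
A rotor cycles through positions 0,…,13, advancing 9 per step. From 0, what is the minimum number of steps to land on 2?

8

9⁻¹ ≡ 11 (mod 14) because 9·11 = 99 = 7·14 + 1.
Multiplying both sides by 11: x ≡ 11·2 = 22 ≡ 8 (mod 14).
Check: 9·8 = 72 = 5·14 + 2.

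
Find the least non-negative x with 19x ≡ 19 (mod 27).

The inverse of 19 mod 27 is 10 (since 19·10 = 190 ≡ 1).
Multiplying both sides by 10: x ≡ 10·19 = 190 ≡ 1 (mod 27).

1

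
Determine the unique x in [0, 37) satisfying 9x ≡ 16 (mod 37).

10

9⁻¹ ≡ 33 (mod 37) because 9·33 = 297 = 8·37 + 1.
Multiplying both sides by 33: x ≡ 33·16 = 528 ≡ 10 (mod 37).
Check: 9·10 = 90 = 2·37 + 16.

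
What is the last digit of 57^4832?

Last digits of 7^n: 7, 9, 3, 1 (period 4).
4832 mod 4 = 0, so the last digit matches 7^4 = 1.

1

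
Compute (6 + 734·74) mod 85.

734·74 = 54316.
Dividing 54316 by 85 gives quotient 639 and remainder 1.
(6 + 1) mod 85 = 7.

7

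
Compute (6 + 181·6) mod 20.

181·6 = 1086.
1086 = 54·20 + 6, so 1086 mod 20 = 6.
(6 + 6) mod 20 = 12.

12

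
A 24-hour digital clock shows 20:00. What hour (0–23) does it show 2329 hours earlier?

19

2329 − 97·24 = 1, so 2329 ≡ 1 (mod 24).
(20 − 1) mod 24 = 19.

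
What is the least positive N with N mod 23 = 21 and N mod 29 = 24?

Since 29·4 ≡ 1 (mod 23), take x = 24 + 29·((21−24)·4 mod 23) = 24 + 29·11 = 343.
Check: 343 mod 23 = 21, 343 mod 29 = 24.

343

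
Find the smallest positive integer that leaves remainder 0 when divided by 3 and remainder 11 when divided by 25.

36

x ≡ 0 (mod 3) gives x ∈ {0, 3, 6, 9, 12, 15, 18, 21, …}.
The first of these with x mod 25 = 11 is 36.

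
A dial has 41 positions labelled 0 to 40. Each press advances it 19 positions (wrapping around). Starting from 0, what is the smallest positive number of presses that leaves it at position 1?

13

19·13 = 247 = 6·41 + 1, so 19⁻¹ ≡ 13 (mod 41).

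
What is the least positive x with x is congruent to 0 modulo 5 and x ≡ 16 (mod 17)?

Since 17·3 ≡ 1 (mod 5), take x = 16 + 17·((0−16)·3 mod 5) = 16 + 17·2 = 50.
Check: 50 mod 5 = 0, 50 mod 17 = 16.

50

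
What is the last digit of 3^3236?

1

Last digits of 3^n: 3, 9, 7, 1 (period 4).
3236 mod 4 = 0, so the last digit matches 3^4 = 1.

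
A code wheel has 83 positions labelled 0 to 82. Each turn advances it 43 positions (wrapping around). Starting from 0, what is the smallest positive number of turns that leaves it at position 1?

83 = 1·43 + 40
43 = 1·40 + 3
40 = 13·3 + 1
3 = 3·1 + 0
Back-substituting gives 43·56 ≡ 1 (mod 83).

56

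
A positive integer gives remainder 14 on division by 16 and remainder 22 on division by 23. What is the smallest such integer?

206

x ≡ 14 (mod 16) gives x ∈ {14, 30, 46, 62, 78, 94, 110, 126, …}.
The first of these with x mod 23 = 22 is 206.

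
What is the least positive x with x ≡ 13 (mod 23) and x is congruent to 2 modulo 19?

x ≡ 2 (mod 19) gives x ∈ {2, 21, 40, 59}.
The first of these with x mod 23 = 13 is 59.

59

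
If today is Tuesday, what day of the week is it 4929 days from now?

4929 = 704·7 + 1, so 4929 mod 7 = 1.
Tuesday + 1 day → Wednesday.

Wednesday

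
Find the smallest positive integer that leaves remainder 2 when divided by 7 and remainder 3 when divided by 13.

x ≡ 2 (mod 7) gives x ∈ {2, 9, 16}.
The first of these with x mod 13 = 3 is 16.

16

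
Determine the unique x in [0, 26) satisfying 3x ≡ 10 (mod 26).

3⁻¹ ≡ 9 (mod 26) because 3·9 = 27 = 1·26 + 1.
Multiplying both sides by 9: x ≡ 9·10 = 90 ≡ 12 (mod 26).

12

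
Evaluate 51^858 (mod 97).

8

By repeated squaring mod 97: 51^1≡51, 51^2≡79, 51^4≡33, 51^8≡22, 51^16≡96, 51^32≡1, 51^64≡1, 51^128≡1, 51^256≡1, 51^512≡1.
858 = 2 + 8 + 16 + 64 + 256 + 512, so 51^858 ≡ 79·22·96·1·1·1 ≡ 8 (mod 97).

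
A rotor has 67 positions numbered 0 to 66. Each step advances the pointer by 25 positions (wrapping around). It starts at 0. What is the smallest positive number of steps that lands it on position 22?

25

25⁻¹ ≡ 59 (mod 67) because 25·59 = 1475 = 22·67 + 1.
Multiplying both sides by 59: x ≡ 59·22 = 1298 ≡ 25 (mod 67).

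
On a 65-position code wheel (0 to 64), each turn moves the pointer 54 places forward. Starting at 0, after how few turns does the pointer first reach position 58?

54⁻¹ ≡ 59 (mod 65) because 54·59 = 3186 = 49·65 + 1.
So x ≡ 59·58 = 3422 ≡ 42 (mod 65).

42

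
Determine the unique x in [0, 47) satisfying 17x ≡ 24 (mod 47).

18

17⁻¹ ≡ 36 (mod 47) because 17·36 = 612 = 13·47 + 1.
So x ≡ 36·24 = 864 ≡ 18 (mod 47).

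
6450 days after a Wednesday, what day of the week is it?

Saturday

6450 = 921·7 + 3, so 6450 mod 7 = 3.
Wednesday + 3 days → Saturday.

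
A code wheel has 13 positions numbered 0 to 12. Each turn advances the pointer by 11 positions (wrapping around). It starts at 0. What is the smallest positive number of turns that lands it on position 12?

The inverse of 11 mod 13 is 6 (since 11·6 = 66 ≡ 1).
Multiplying both sides by 6: x ≡ 6·12 = 72 ≡ 7 (mod 13).
Check: 11·7 = 77 = 5·13 + 12.

7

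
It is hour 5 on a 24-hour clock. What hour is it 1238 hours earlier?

15

1238 = 51·24 + 14, so 1238 mod 24 = 14.
(5 − 14) mod 24 = 15.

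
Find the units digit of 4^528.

6

The units digit of 4^n cycles with period 2: 4, 6, …
528 mod 2 = 0, so the last digit matches 4^2 = 6.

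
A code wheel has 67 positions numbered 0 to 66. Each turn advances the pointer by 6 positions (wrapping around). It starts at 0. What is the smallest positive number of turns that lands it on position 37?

6⁻¹ ≡ 56 (mod 67) because 6·56 = 336 = 5·67 + 1.
So x ≡ 56·37 = 2072 ≡ 62 (mod 67).

62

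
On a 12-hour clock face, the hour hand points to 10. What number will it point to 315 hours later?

1

Dividing 315 by 12 gives quotient 26 and remainder 3.
10 + 3 → 1 on a 12-hour dial.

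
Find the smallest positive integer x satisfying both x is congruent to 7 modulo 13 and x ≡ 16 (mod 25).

241

x ≡ 7 (mod 13) gives x ∈ {7, 20, 33, 46, 59, 72, 85, 98, …}.
The first of these with x mod 25 = 16 is 241.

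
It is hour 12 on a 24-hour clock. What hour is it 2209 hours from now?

2209 − 92·24 = 1, so 2209 ≡ 1 (mod 24).
(12 + 1) mod 24 = 13.

13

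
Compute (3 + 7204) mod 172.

155

7204 = 41·172 + 152, so 7204 mod 172 = 152.
(3 + 152) mod 172 = 155.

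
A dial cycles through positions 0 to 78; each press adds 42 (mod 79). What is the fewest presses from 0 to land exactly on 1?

42·32 = 1344 = 17·79 + 1, so 42⁻¹ ≡ 32 (mod 79).

32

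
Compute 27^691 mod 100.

23

By repeated squaring mod 100: 27^1≡27, 27^2≡29, 27^4≡41, 27^8≡81, 27^16≡61, 27^32≡21, 27^64≡41, 27^128≡81, 27^256≡61, 27^512≡21.
Since 691 = 1 + 2 + 16 + 32 + 128 + 512 in binary, 27^691 ≡ 27·29·61·21·81·21 ≡ 23 (mod 100).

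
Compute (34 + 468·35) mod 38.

36

468·35 = 16380.
16380 mod 38 = 2 (since 431·38 = 16378).
(34 + 2) mod 38 = 36.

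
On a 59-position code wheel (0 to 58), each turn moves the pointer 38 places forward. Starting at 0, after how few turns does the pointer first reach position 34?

The inverse of 38 mod 59 is 14 (since 38·14 = 532 ≡ 1).
Multiplying both sides by 14: x ≡ 14·34 = 476 ≡ 4 (mod 59).

4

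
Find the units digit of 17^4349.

7

The units digit of 17^n cycles with period 4: 7, 9, 3, 1, …
4349 mod 4 = 1, so the last digit matches 7^1 = 7.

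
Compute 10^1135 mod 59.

30

By repeated squaring mod 59: 10^1≡10, 10^2≡41, 10^4≡29, 10^8≡15, 10^16≡48, 10^32≡3, 10^64≡9, 10^128≡22, 10^256≡12, 10^512≡26, 10^1024≡27.
Since 1135 = 1 + 2 + 4 + 8 + 32 + 64 + 1024 in binary, 10^1135 ≡ 10·41·29·15·3·9·27 ≡ 30 (mod 59).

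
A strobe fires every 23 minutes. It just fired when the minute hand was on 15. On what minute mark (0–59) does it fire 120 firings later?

15

120·23 = 2760.
2760 = 46·60 + 0, so 2760 mod 60 = 0.
(15 + 0) mod 60 = 15.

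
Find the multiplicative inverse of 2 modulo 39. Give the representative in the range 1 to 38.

20

39 = 19·2 + 1
2 = 2·1 + 0
Back-substituting gives 2·20 ≡ 1 (mod 39).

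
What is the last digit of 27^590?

9

Last digits of 7^n: 7, 9, 3, 1 (period 4).
590 mod 4 = 2, so the last digit matches 7^2 = 9.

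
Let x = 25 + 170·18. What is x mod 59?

170·18 = 3060.
Dividing 3060 by 59 gives quotient 51 and remainder 51.
(25 + 51) mod 59 = 17.

17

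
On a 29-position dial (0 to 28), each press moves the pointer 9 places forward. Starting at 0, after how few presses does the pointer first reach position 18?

The inverse of 9 mod 29 is 13 (since 9·13 = 117 ≡ 1).
Multiplying both sides by 13: x ≡ 13·18 = 234 ≡ 2 (mod 29).
Check: 9·2 = 18 = 0·29 + 18.

2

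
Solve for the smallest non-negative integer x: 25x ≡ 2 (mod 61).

44

The inverse of 25 mod 61 is 22 (since 25·22 = 550 ≡ 1).
Multiplying both sides by 22: x ≡ 22·2 = 44 ≡ 44 (mod 61).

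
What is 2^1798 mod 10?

Powers of 2 mod 10 repeat with period 4: 2, 4, 8, 6.
1798 leaves remainder 2 on division by 4, so 2^1798 ends in 4.

4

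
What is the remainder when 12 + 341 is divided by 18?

11

341 mod 18 = 17 (since 18·18 = 324).
(12 + 17) mod 18 = 11.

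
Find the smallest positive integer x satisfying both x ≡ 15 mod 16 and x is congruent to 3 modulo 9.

111

x ≡ 3 (mod 9) gives x ∈ {3, 12, 21, 30, 39, 48, 57, 66, …}.
The first of these with x mod 16 = 15 is 111.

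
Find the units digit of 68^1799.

Last digits of 8^n: 8, 4, 2, 6 (period 4).
1799 leaves remainder 3 on division by 4, so 68^1799 ends in 2.

2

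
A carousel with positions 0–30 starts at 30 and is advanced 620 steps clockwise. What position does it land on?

Dividing 620 by 31 gives quotient 20 and remainder 0.
(30 + 0) mod 31 = 30.

30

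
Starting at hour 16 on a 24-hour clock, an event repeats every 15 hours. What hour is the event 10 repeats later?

22

10·15 = 150.
Dividing 150 by 24 gives quotient 6 and remainder 6.
(16 + 6) mod 24 = 22.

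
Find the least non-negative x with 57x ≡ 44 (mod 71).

57⁻¹ ≡ 5 (mod 71) because 57·5 = 285 = 4·71 + 1.
Multiplying both sides by 5: x ≡ 5·44 = 220 ≡ 7 (mod 71).

7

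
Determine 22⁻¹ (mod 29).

29 = 1·22 + 7
22 = 3·7 + 1
7 = 7·1 + 0
Back-substituting gives 22·4 ≡ 1 (mod 29).

4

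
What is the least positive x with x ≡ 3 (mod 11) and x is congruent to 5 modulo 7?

x ≡ 5 (mod 7) gives x ∈ {5, 12, 19, 26, 33, 40, 47}.
The first of these with x mod 11 = 3 is 47.

47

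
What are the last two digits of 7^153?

By repeated squaring mod 100: 7^1≡7, 7^2≡49, 7^4≡1, 7^8≡1, 7^16≡1, 7^32≡1, 7^64≡1, 7^128≡1.
Since 153 = 1 + 8 + 16 + 128 in binary, 7^153 ≡ 7·1·1·1 ≡ 7 (mod 100).

07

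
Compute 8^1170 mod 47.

28

By repeated squaring mod 47: 8^1≡8, 8^2≡17, 8^4≡7, 8^8≡2, 8^16≡4, 8^32≡16, 8^64≡21, 8^128≡18, 8^256≡42, 8^512≡25, 8^1024≡14.
1170 = 2 + 16 + 128 + 1024, so 8^1170 ≡ 17·4·18·14 ≡ 28 (mod 47).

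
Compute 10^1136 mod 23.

By repeated squaring mod 23: 10^1≡10, 10^2≡8, 10^4≡18, 10^8≡2, 10^16≡4, 10^32≡16, 10^64≡3, 10^128≡9, 10^256≡12, 10^512≡6, 10^1024≡13.
1136 = 16 + 32 + 64 + 1024, so 10^1136 ≡ 4·16·3·13 ≡ 12 (mod 23).

12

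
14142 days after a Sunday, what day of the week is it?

Dividing 14142 by 7 gives quotient 2020 and remainder 2.
Sunday + 2 days → Tuesday.

Tuesday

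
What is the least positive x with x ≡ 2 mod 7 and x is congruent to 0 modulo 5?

x ≡ 0 (mod 5) gives x ∈ {0, 5, 10, 15, 20, 25, 30}.
The first of these with x mod 7 = 2 is 30.

30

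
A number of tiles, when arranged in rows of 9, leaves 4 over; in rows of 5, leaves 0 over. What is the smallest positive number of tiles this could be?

40

x ≡ 0 (mod 5) gives x ∈ {0, 5, 10, 15, 20, 25, 30, 35, …}.
The first of these with x mod 9 = 4 is 40.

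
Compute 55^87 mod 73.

64

By repeated squaring mod 73: 55^1≡55, 55^2≡32, 55^4≡2, 55^8≡4, 55^16≡16, 55^32≡37, 55^64≡55.
Since 87 = 1 + 2 + 4 + 16 + 64 in binary, 55^87 ≡ 55·32·2·16·55 ≡ 64 (mod 73).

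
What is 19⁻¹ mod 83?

35

19·35 = 665 = 8·83 + 1, so 19⁻¹ ≡ 35 (mod 83).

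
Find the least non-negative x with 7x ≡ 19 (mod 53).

33

The inverse of 7 mod 53 is 38 (since 7·38 = 266 ≡ 1).
Multiplying both sides by 38: x ≡ 38·19 = 722 ≡ 33 (mod 53).
Check: 7·33 = 231 = 4·53 + 19.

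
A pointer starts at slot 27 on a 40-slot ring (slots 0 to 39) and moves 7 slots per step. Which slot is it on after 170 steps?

17

170·7 = 1190.
1190 = 29·40 + 30, so 1190 mod 40 = 30.
(27 + 30) mod 40 = 17.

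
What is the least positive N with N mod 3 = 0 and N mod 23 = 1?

x ≡ 0 (mod 3) gives x ∈ {0, 3, 6, 9, 12, 15, 18, 21, …}.
The first of these with x mod 23 = 1 is 24.

24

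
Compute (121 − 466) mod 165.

466 = 2·165 + 136, so 466 mod 165 = 136.
(121 − 136) mod 165 = 150.

150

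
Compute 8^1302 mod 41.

23

Successive squares of 8 mod 41: 8^1≡8, 8^2≡23, 8^4≡37, 8^8≡16, 8^16≡10, 8^32≡18, 8^64≡37, 8^128≡16, 8^256≡10, 8^512≡18, 8^1024≡37.
Since 1302 = 2 + 4 + 16 + 256 + 1024 in binary, 8^1302 ≡ 23·37·10·10·37 ≡ 23 (mod 41).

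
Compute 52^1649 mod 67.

Successive squares of 52 mod 67: 52^1≡52, 52^2≡24, 52^4≡40, 52^8≡59, 52^16≡64, 52^32≡9, 52^64≡14, 52^128≡62, 52^256≡25, 52^512≡22, 52^1024≡15.
1649 = 1 + 16 + 32 + 64 + 512 + 1024, so 52^1649 ≡ 52·64·9·14·22·15 ≡ 58 (mod 67).

58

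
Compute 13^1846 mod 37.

4

Square-and-reduce mod 37: 13^1≡13, 13^2≡21, 13^4≡34, 13^8≡9, 13^16≡7, 13^32≡12, 13^64≡33, 13^128≡16, 13^256≡34, 13^512≡9, 13^1024≡7.
1846 = 2 + 4 + 16 + 32 + 256 + 512 + 1024, so 13^1846 ≡ 21·34·7·12·34·9·7 ≡ 4 (mod 37).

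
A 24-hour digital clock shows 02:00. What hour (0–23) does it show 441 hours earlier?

Dividing 441 by 24 gives quotient 18 and remainder 9.
(2 − 9) mod 24 = 17.

17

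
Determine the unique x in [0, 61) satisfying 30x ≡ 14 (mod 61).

33

30⁻¹ ≡ 59 (mod 61) because 30·59 = 1770 = 29·61 + 1.
So x ≡ 59·14 = 826 ≡ 33 (mod 61).
Check: 30·33 = 990 = 16·61 + 14.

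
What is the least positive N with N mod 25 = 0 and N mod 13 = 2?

275

x ≡ 2 (mod 13) gives x ∈ {2, 15, 28, 41, 54, 67, 80, 93, …}.
The first of these with x mod 25 = 0 is 275.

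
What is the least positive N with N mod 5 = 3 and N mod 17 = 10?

78

x ≡ 3 (mod 5) gives x ∈ {3, 8, 13, 18, 23, 28, 33, 38, …}.
The first of these with x mod 17 = 10 is 78.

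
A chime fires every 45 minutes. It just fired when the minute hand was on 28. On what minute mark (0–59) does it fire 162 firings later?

162·45 = 7290.
7290 mod 60 = 30 (since 121·60 = 7260).
(28 + 30) mod 60 = 58.

58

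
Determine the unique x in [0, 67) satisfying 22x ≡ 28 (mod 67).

50

22⁻¹ ≡ 64 (mod 67) because 22·64 = 1408 = 21·67 + 1.
Multiplying both sides by 64: x ≡ 64·28 = 1792 ≡ 50 (mod 67).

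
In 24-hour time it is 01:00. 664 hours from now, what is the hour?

Dividing 664 by 24 gives quotient 27 and remainder 16.
(1 + 16) mod 24 = 17.

17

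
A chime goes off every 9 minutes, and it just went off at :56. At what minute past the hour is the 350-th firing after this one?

26

350·9 = 3150.
Dividing 3150 by 60 gives quotient 52 and remainder 30.
(56 + 30) mod 60 = 26.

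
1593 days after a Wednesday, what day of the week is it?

Sunday

1593 − 227·7 = 4, so 1593 ≡ 4 (mod 7).
Wednesday + 4 days → Sunday.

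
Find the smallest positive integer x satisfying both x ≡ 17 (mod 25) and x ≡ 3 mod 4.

67

x ≡ 3 (mod 4) gives x ∈ {3, 7, 11, 15, 19, 23, 27, 31, …}.
The first of these with x mod 25 = 17 is 67.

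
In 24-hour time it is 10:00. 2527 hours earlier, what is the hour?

2527 − 105·24 = 7, so 2527 ≡ 7 (mod 24).
(10 − 7) mod 24 = 3.

3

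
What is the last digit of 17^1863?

Powers of 7 mod 10 repeat with period 4: 7, 9, 3, 1.
1863 leaves remainder 3 on division by 4, so 17^1863 ends in 3.

3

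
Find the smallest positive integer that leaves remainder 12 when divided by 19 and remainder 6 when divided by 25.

x ≡ 12 (mod 19) gives x ∈ {12, 31}.
The first of these with x mod 25 = 6 is 31.

31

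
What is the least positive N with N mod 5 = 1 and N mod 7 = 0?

21

x ≡ 1 (mod 5) gives x ∈ {1, 6, 11, 16, 21}.
The first of these with x mod 7 = 0 is 21.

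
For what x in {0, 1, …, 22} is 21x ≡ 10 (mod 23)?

18

The inverse of 21 mod 23 is 11 (since 21·11 = 231 ≡ 1).
So x ≡ 11·10 = 110 ≡ 18 (mod 23).
Check: 21·18 = 378 = 16·23 + 10.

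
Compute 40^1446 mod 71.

Successive squares of 40 mod 71: 40^1≡40, 40^2≡38, 40^4≡24, 40^8≡8, 40^16≡64, 40^32≡49, 40^64≡58, 40^128≡27, 40^256≡19, 40^512≡6, 40^1024≡36.
1446 = 2 + 4 + 32 + 128 + 256 + 1024, so 40^1446 ≡ 38·24·49·27·19·36 ≡ 19 (mod 71).

19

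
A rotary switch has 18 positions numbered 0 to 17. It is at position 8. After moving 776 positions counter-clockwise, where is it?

6

776 = 43·18 + 2, so 776 mod 18 = 2.
(8 − 2) mod 18 = 6.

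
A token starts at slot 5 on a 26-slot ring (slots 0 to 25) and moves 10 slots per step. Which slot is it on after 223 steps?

25

223·10 = 2230.
2230 mod 26 = 20 (since 85·26 = 2210).
(5 + 20) mod 26 = 25.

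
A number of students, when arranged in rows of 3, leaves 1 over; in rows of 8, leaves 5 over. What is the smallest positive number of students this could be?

13

x ≡ 1 (mod 3) gives x ∈ {1, 4, 7, 10, 13}.
The first of these with x mod 8 = 5 is 13.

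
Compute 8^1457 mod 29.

8

By repeated squaring mod 29: 8^1≡8, 8^2≡6, 8^4≡7, 8^8≡20, 8^16≡23, 8^32≡7, 8^64≡20, 8^128≡23, 8^256≡7, 8^512≡20, 8^1024≡23.
1457 = 1 + 16 + 32 + 128 + 256 + 1024, so 8^1457 ≡ 8·23·7·23·7·23 ≡ 8 (mod 29).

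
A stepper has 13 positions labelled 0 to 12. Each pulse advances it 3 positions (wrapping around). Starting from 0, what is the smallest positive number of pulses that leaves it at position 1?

9

13 = 4·3 + 1
3 = 3·1 + 0
Back-substituting gives 3·9 ≡ 1 (mod 13).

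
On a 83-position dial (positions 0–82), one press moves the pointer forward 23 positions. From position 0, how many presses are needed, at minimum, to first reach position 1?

83 = 3·23 + 14
23 = 1·14 + 9
14 = 1·9 + 5
9 = 1·5 + 4
5 = 1·4 + 1
4 = 4·1 + 0
Back-substituting gives 23·65 ≡ 1 (mod 83).

65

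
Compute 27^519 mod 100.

63

By repeated squaring mod 100: 27^1≡27, 27^2≡29, 27^4≡41, 27^8≡81, 27^16≡61, 27^32≡21, 27^64≡41, 27^128≡81, 27^256≡61, 27^512≡21.
Since 519 = 1 + 2 + 4 + 512 in binary, 27^519 ≡ 27·29·41·21 ≡ 63 (mod 100).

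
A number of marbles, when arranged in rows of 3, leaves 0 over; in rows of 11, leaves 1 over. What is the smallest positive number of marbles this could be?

x ≡ 0 (mod 3) gives x ∈ {0, 3, 6, 9, 12}.
The first of these with x mod 11 = 1 is 12.

12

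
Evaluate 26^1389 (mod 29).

Successive squares of 26 mod 29: 26^1≡26, 26^2≡9, 26^4≡23, 26^8≡7, 26^16≡20, 26^32≡23, 26^64≡7, 26^128≡20, 26^256≡23, 26^512≡7, 26^1024≡20.
1389 = 1 + 4 + 8 + 32 + 64 + 256 + 1024, so 26^1389 ≡ 26·23·7·23·7·23·20 ≡ 27 (mod 29).

27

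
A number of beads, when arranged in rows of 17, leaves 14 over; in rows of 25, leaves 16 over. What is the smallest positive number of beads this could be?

x ≡ 14 (mod 17) gives x ∈ {14, 31, 48, 65, 82, 99, 116}.
The first of these with x mod 25 = 16 is 116.

116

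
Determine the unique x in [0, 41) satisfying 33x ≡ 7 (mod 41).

35

The inverse of 33 mod 41 is 5 (since 33·5 = 165 ≡ 1).
So x ≡ 5·7 = 35 ≡ 35 (mod 41).
Check: 33·35 = 1155 = 28·41 + 7.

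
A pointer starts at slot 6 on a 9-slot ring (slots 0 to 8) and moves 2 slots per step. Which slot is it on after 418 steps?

5

418·2 = 836.
836 − 92·9 = 8, so 836 ≡ 8 (mod 9).
(6 + 8) mod 9 = 5.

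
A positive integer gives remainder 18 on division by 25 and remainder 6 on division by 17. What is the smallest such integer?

193

x ≡ 6 (mod 17) gives x ∈ {6, 23, 40, 57, 74, 91, 108, 125, …}.
The first of these with x mod 25 = 18 is 193.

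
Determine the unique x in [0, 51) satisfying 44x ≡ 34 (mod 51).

17

The inverse of 44 mod 51 is 29 (since 44·29 = 1276 ≡ 1).
Multiplying both sides by 29: x ≡ 29·34 = 986 ≡ 17 (mod 51).
Check: 44·17 = 748 = 14·51 + 34.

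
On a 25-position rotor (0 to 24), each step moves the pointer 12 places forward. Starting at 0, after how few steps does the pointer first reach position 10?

The inverse of 12 mod 25 is 23 (since 12·23 = 276 ≡ 1).
Multiplying both sides by 23: x ≡ 23·10 = 230 ≡ 5 (mod 25).

5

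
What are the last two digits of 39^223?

Square-and-reduce mod 100: 39^1≡39, 39^2≡21, 39^4≡41, 39^8≡81, 39^16≡61, 39^32≡21, 39^64≡41, 39^128≡81.
223 = 1 + 2 + 4 + 8 + 16 + 64 + 128, so 39^223 ≡ 39·21·41·81·61·41·81 ≡ 19 (mod 100).

19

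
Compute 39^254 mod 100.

41

Successive squares of 39 mod 100: 39^1≡39, 39^2≡21, 39^4≡41, 39^8≡81, 39^16≡61, 39^32≡21, 39^64≡41, 39^128≡81.
254 = 2 + 4 + 8 + 16 + 32 + 64 + 128, so 39^254 ≡ 21·41·81·61·21·41·81 ≡ 41 (mod 100).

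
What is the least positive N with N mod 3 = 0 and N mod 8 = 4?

12

x ≡ 0 (mod 3) gives x ∈ {0, 3, 6, 9, 12}.
The first of these with x mod 8 = 4 is 12.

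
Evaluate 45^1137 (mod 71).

By repeated squaring mod 71: 45^1≡45, 45^2≡37, 45^4≡20, 45^8≡45, 45^16≡37, 45^32≡20, 45^64≡45, 45^128≡37, 45^256≡20, 45^512≡45, 45^1024≡37.
Since 1137 = 1 + 16 + 32 + 64 + 1024 in binary, 45^1137 ≡ 45·37·20·45·37 ≡ 32 (mod 71).

32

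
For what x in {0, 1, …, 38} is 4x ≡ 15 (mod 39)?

33

4⁻¹ ≡ 10 (mod 39) because 4·10 = 40 = 1·39 + 1.
Multiplying both sides by 10: x ≡ 10·15 = 150 ≡ 33 (mod 39).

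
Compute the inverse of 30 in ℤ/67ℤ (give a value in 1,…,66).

38

30·38 = 1140 = 17·67 + 1, so 30⁻¹ ≡ 38 (mod 67).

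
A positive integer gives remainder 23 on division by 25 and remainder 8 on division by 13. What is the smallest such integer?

73

Since 13·2 ≡ 1 (mod 25), take x = 8 + 13·((23−8)·2 mod 25) = 8 + 13·5 = 73.
Check: 73 mod 25 = 23, 73 mod 13 = 8.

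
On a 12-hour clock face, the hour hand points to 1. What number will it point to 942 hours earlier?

7

942 − 78·12 = 6, so 942 ≡ 6 (mod 12).
1 − 6 → 7 on a 12-hour dial.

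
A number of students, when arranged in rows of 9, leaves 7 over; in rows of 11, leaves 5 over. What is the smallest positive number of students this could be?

16

x ≡ 7 (mod 9) gives x ∈ {7, 16}.
The first of these with x mod 11 = 5 is 16.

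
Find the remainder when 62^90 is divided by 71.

30

Successive squares of 62 mod 71: 62^1≡62, 62^2≡10, 62^4≡29, 62^8≡60, 62^16≡50, 62^32≡15, 62^64≡12.
90 = 2 + 8 + 16 + 64, so 62^90 ≡ 10·60·50·12 ≡ 30 (mod 71).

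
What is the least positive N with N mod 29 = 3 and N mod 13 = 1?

x ≡ 1 (mod 13) gives x ∈ {1, 14, 27, 40, 53, 66, 79, 92, …}.
The first of these with x mod 29 = 3 is 235.

235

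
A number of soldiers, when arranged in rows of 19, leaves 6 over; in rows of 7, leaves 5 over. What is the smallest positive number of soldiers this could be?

82

Since 7·11 ≡ 1 (mod 19), take x = 5 + 7·((6−5)·11 mod 19) = 5 + 7·11 = 82.
Check: 82 mod 19 = 6, 82 mod 7 = 5.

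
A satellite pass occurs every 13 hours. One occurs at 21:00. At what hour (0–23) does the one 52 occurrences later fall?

52·13 = 676.
676 − 28·24 = 4, so 676 ≡ 4 (mod 24).
(21 + 4) mod 24 = 1.

1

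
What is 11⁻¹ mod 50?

50 = 4·11 + 6
11 = 1·6 + 5
6 = 1·5 + 1
5 = 5·1 + 0
Back-substituting gives 11·41 ≡ 1 (mod 50).

41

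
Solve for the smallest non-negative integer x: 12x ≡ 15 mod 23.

The inverse of 12 mod 23 is 2 (since 12·2 = 24 ≡ 1).
Multiplying both sides by 2: x ≡ 2·15 = 30 ≡ 7 (mod 23).

7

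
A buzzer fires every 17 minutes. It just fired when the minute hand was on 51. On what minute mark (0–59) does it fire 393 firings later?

393·17 = 6681.
6681 mod 60 = 21 (since 111·60 = 6660).
(51 + 21) mod 60 = 12.

12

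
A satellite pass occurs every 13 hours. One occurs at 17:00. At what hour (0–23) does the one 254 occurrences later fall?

7

254·13 = 3302.
3302 = 137·24 + 14, so 3302 mod 24 = 14.
(17 + 14) mod 24 = 7.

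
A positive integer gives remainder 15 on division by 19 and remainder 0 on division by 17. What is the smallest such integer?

Since 17·9 ≡ 1 (mod 19), take x = 0 + 17·((15−0)·9 mod 19) = 0 + 17·2 = 34.
Check: 34 mod 19 = 15, 34 mod 17 = 0.

34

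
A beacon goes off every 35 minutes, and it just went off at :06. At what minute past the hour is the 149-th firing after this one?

1

149·35 = 5215.
5215 = 86·60 + 55, so 5215 mod 60 = 55.
(6 + 55) mod 60 = 1.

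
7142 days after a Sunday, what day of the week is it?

7142 mod 7 = 2 (since 1020·7 = 7140).
Sunday + 2 days → Tuesday.

Tuesday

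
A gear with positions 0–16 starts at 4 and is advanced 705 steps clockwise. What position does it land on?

705 mod 17 = 8 (since 41·17 = 697).
(4 + 8) mod 17 = 12.

12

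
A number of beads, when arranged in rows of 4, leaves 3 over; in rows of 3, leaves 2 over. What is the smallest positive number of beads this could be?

11

x ≡ 2 (mod 3) gives x ∈ {2, 5, 8, 11}.
The first of these with x mod 4 = 3 is 11.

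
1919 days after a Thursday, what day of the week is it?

Friday

Dividing 1919 by 7 gives quotient 274 and remainder 1.
Thursday + 1 day → Friday.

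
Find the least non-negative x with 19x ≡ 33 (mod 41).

19

19⁻¹ ≡ 13 (mod 41) because 19·13 = 247 = 6·41 + 1.
So x ≡ 13·33 = 429 ≡ 19 (mod 41).
Check: 19·19 = 361 = 8·41 + 33.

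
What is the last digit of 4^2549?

Last digits of 4^n: 4, 6 (period 2).
2549 mod 2 = 1, so the last digit matches 4^1 = 4.

4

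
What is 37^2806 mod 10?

The units digit of 37^n cycles with period 4: 7, 9, 3, 1, …
2806 leaves remainder 2 on division by 4, so 37^2806 ends in 9.

9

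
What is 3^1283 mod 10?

Powers of 3 mod 10 repeat with period 4: 3, 9, 7, 1.
1283 mod 4 = 3, so the last digit matches 3^3 = 7.

7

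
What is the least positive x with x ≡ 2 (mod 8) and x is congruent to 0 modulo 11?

x ≡ 2 (mod 8) gives x ∈ {2, 10, 18, 26, 34, 42, 50, 58, …}.
The first of these with x mod 11 = 0 is 66.

66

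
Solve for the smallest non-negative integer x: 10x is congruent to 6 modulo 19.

The inverse of 10 mod 19 is 2 (since 10·2 = 20 ≡ 1).
Multiplying both sides by 2: x ≡ 2·6 = 12 ≡ 12 (mod 19).

12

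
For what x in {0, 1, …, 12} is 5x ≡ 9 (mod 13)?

7

The inverse of 5 mod 13 is 8 (since 5·8 = 40 ≡ 1).
So x ≡ 8·9 = 72 ≡ 7 (mod 13).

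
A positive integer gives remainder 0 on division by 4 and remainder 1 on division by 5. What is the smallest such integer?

16

Since 5·1 ≡ 1 (mod 4), take x = 1 + 5·((0−1)·1 mod 4) = 1 + 5·3 = 16.
Check: 16 mod 4 = 0, 16 mod 5 = 1.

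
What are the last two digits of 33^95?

Successive squares of 33 mod 100: 33^1≡33, 33^2≡89, 33^4≡21, 33^8≡41, 33^16≡81, 33^32≡61, 33^64≡21.
Since 95 = 1 + 2 + 4 + 8 + 16 + 64 in binary, 33^95 ≡ 33·89·21·41·81·21 ≡ 57 (mod 100).

57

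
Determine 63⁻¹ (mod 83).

29

63·29 = 1827 = 22·83 + 1, so 63⁻¹ ≡ 29 (mod 83).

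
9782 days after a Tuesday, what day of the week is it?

9782 − 1397·7 = 3, so 9782 ≡ 3 (mod 7).
Tuesday + 3 days → Friday.

Friday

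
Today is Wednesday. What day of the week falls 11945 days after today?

Saturday

11945 mod 7 = 3 (since 1706·7 = 11942).
Wednesday + 3 days → Saturday.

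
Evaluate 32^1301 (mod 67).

51

Square-and-reduce mod 67: 32^1≡32, 32^2≡19, 32^4≡26, 32^8≡6, 32^16≡36, 32^32≡23, 32^64≡60, 32^128≡49, 32^256≡56, 32^512≡54, 32^1024≡35.
Since 1301 = 1 + 4 + 16 + 256 + 1024 in binary, 32^1301 ≡ 32·26·36·56·35 ≡ 51 (mod 67).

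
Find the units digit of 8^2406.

Powers of 8 mod 10 repeat with period 4: 8, 4, 2, 6.
2406 leaves remainder 2 on division by 4, so 8^2406 ends in 4.

4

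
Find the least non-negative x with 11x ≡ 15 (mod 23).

11⁻¹ ≡ 21 (mod 23) because 11·21 = 231 = 10·23 + 1.
So x ≡ 21·15 = 315 ≡ 16 (mod 23).

16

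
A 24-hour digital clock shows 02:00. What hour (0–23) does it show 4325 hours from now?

Dividing 4325 by 24 gives quotient 180 and remainder 5.
(2 + 5) mod 24 = 7.

7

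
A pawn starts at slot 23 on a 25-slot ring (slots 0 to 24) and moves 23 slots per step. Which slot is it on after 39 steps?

20

39·23 = 897.
897 = 35·25 + 22, so 897 mod 25 = 22.
(23 + 22) mod 25 = 20.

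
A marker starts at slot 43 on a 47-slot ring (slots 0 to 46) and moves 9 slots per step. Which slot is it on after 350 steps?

350·9 = 3150.
3150 − 67·47 = 1, so 3150 ≡ 1 (mod 47).
(43 + 1) mod 47 = 44.

44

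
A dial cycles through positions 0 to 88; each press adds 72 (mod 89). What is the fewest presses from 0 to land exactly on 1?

68

72·68 = 4896 = 55·89 + 1, so 72⁻¹ ≡ 68 (mod 89).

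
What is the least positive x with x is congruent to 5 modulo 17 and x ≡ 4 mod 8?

124

x ≡ 4 (mod 8) gives x ∈ {4, 12, 20, 28, 36, 44, 52, 60, …}.
The first of these with x mod 17 = 5 is 124.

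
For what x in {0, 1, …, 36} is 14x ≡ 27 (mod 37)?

31

The inverse of 14 mod 37 is 8 (since 14·8 = 112 ≡ 1).
So x ≡ 8·27 = 216 ≡ 31 (mod 37).
Check: 14·31 = 434 = 11·37 + 27.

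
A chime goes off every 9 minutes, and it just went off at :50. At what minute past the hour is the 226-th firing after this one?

44

226·9 = 2034.
2034 = 33·60 + 54, so 2034 mod 60 = 54.
(50 + 54) mod 60 = 44.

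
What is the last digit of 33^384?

Last digits of 3^n: 3, 9, 7, 1 (period 4).
384 leaves remainder 0 on division by 4, so 33^384 ends in 1.

1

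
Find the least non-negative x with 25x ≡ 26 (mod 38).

25⁻¹ ≡ 35 (mod 38) because 25·35 = 875 = 23·38 + 1.
So x ≡ 35·26 = 910 ≡ 36 (mod 38).

36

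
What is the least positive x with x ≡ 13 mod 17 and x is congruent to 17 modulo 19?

Since 19·9 ≡ 1 (mod 17), take x = 17 + 19·((13−17)·9 mod 17) = 17 + 19·15 = 302.
Check: 302 mod 17 = 13, 302 mod 19 = 17.

302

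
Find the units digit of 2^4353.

The units digit of 2^n cycles with period 4: 2, 4, 8, 6, …
4353 leaves remainder 1 on division by 4, so 2^4353 ends in 2.

2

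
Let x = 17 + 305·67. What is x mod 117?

305·67 = 20435.
20435 = 174·117 + 77, so 20435 mod 117 = 77.
(17 + 77) mod 117 = 94.

94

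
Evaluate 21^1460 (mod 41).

Square-and-reduce mod 41: 21^1≡21, 21^2≡31, 21^4≡18, 21^8≡37, 21^16≡16, 21^32≡10, 21^64≡18, 21^128≡37, 21^256≡16, 21^512≡10, 21^1024≡18.
Since 1460 = 4 + 16 + 32 + 128 + 256 + 1024 in binary, 21^1460 ≡ 18·16·10·37·16·18 ≡ 1 (mod 41).

1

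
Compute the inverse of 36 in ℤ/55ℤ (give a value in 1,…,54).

36·26 = 936 = 17·55 + 1, so 36⁻¹ ≡ 26 (mod 55).

26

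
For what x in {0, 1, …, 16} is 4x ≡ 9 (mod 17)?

15

4⁻¹ ≡ 13 (mod 17) because 4·13 = 52 = 3·17 + 1.
So x ≡ 13·9 = 117 ≡ 15 (mod 17).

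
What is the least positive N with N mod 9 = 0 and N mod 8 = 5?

45

Since 8·8 ≡ 1 (mod 9), take x = 5 + 8·((0−5)·8 mod 9) = 5 + 8·5 = 45.
Check: 45 mod 9 = 0, 45 mod 8 = 5.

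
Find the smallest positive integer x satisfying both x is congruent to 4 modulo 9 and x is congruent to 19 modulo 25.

x ≡ 4 (mod 9) gives x ∈ {4, 13, 22, 31, 40, 49, 58, 67, …}.
The first of these with x mod 25 = 19 is 94.

94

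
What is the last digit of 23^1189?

Powers of 3 mod 10 repeat with period 4: 3, 9, 7, 1.
1189 mod 4 = 1, so the last digit matches 3^1 = 3.

3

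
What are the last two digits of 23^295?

Square-and-reduce mod 100: 23^1≡23, 23^2≡29, 23^4≡41, 23^8≡81, 23^16≡61, 23^32≡21, 23^64≡41, 23^128≡81, 23^256≡61.
295 = 1 + 2 + 4 + 32 + 256, so 23^295 ≡ 23·29·41·21·61 ≡ 7 (mod 100).

07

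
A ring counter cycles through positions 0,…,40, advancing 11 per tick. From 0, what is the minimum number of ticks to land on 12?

The inverse of 11 mod 41 is 15 (since 11·15 = 165 ≡ 1).
So x ≡ 15·12 = 180 ≡ 16 (mod 41).
Check: 11·16 = 176 = 4·41 + 12.

16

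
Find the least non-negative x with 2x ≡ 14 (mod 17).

2⁻¹ ≡ 9 (mod 17) because 2·9 = 18 = 1·17 + 1.
So x ≡ 9·14 = 126 ≡ 7 (mod 17).

7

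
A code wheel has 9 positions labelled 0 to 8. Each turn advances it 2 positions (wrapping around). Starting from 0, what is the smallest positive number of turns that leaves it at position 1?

5

9 = 4·2 + 1
2 = 2·1 + 0
Back-substituting gives 2·5 ≡ 1 (mod 9).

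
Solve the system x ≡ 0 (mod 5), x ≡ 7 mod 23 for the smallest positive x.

30

Since 23·2 ≡ 1 (mod 5), take x = 7 + 23·((0−7)·2 mod 5) = 7 + 23·1 = 30.
Check: 30 mod 5 = 0, 30 mod 23 = 7.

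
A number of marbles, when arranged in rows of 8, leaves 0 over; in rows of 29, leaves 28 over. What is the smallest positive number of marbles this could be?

144

x ≡ 0 (mod 8) gives x ∈ {0, 8, 16, 24, 32, 40, 48, 56, …}.
The first of these with x mod 29 = 28 is 144.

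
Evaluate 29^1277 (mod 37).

14

Successive squares of 29 mod 37: 29^1≡29, 29^2≡27, 29^4≡26, 29^8≡10, 29^16≡26, 29^32≡10, 29^64≡26, 29^128≡10, 29^256≡26, 29^512≡10, 29^1024≡26.
1277 = 1 + 4 + 8 + 16 + 32 + 64 + 128 + 1024, so 29^1277 ≡ 29·26·10·26·10·26·10·26 ≡ 14 (mod 37).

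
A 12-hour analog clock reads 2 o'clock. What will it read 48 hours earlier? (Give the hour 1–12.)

48 − 4·12 = 0, so 48 ≡ 0 (mod 12).
2 − 0 → 2 on a 12-hour dial.

2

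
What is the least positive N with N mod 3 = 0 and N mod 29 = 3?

Since 29·2 ≡ 1 (mod 3), take x = 3 + 29·((0−3)·2 mod 3) = 3 + 29·0 = 3.
Check: 3 mod 3 = 0, 3 mod 29 = 3.

3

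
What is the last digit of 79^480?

1

The units digit of 79^n cycles with period 2: 9, 1, …
480 mod 2 = 0, so the last digit matches 9^2 = 1.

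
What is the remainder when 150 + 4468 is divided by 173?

120

4468 = 25·173 + 143, so 4468 mod 173 = 143.
(150 + 143) mod 173 = 120.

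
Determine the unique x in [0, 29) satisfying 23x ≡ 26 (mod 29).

15

23⁻¹ ≡ 24 (mod 29) because 23·24 = 552 = 19·29 + 1.
Multiplying both sides by 24: x ≡ 24·26 = 624 ≡ 15 (mod 29).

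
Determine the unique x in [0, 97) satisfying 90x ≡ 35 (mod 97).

90⁻¹ ≡ 83 (mod 97) because 90·83 = 7470 = 77·97 + 1.
So x ≡ 83·35 = 2905 ≡ 92 (mod 97).

92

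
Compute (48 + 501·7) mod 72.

27

501·7 = 3507.
3507 = 48·72 + 51, so 3507 mod 72 = 51.
(48 + 51) mod 72 = 27.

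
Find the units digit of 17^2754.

Last digits of 7^n: 7, 9, 3, 1 (period 4).
2754 leaves remainder 2 on division by 4, so 17^2754 ends in 9.

9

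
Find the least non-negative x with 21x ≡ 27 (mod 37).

21⁻¹ ≡ 30 (mod 37) because 21·30 = 630 = 17·37 + 1.
Multiplying both sides by 30: x ≡ 30·27 = 810 ≡ 33 (mod 37).

33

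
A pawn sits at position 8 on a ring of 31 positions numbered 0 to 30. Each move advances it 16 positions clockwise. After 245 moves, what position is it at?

245·16 = 3920.
3920 mod 31 = 14 (since 126·31 = 3906).
(8 + 14) mod 31 = 22.

22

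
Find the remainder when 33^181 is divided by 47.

By repeated squaring mod 47: 33^1≡33, 33^2≡8, 33^4≡17, 33^8≡7, 33^16≡2, 33^32≡4, 33^64≡16, 33^128≡21.
Since 181 = 1 + 4 + 16 + 32 + 128 in binary, 33^181 ≡ 33·17·2·4·21 ≡ 13 (mod 47).

13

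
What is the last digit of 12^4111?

Powers of 2 mod 10 repeat with period 4: 2, 4, 8, 6.
4111 mod 4 = 3, so the last digit matches 2^3 = 8.

8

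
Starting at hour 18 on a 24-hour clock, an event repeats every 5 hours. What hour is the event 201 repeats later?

15

201·5 = 1005.
1005 − 41·24 = 21, so 1005 ≡ 21 (mod 24).
(18 + 21) mod 24 = 15.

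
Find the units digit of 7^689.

7

The units digit of 7^n cycles with period 4: 7, 9, 3, 1, …
689 mod 4 = 1, so the last digit matches 7^1 = 7.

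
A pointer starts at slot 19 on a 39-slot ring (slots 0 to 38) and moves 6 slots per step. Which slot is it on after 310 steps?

310·6 = 1860.
1860 − 47·39 = 27, so 1860 ≡ 27 (mod 39).
(19 + 27) mod 39 = 7.

7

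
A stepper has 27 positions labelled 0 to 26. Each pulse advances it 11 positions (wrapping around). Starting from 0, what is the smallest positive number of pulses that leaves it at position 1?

27 = 2·11 + 5
11 = 2·5 + 1
5 = 5·1 + 0
Back-substituting gives 11·5 ≡ 1 (mod 27).

5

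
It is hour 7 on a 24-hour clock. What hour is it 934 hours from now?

Dividing 934 by 24 gives quotient 38 and remainder 22.
(7 + 22) mod 24 = 5.

5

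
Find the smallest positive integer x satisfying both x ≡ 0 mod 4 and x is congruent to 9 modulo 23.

32

x ≡ 0 (mod 4) gives x ∈ {0, 4, 8, 12, 16, 20, 24, 28, …}.
The first of these with x mod 23 = 9 is 32.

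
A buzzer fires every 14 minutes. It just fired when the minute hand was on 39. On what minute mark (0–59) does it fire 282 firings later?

27

282·14 = 3948.
3948 mod 60 = 48 (since 65·60 = 3900).
(39 + 48) mod 60 = 27.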